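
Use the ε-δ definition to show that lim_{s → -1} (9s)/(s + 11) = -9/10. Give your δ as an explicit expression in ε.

δ = min(5, (50/99)ε)

Suppose ε > 0. We want δ > 0 with 0 < |s + 1| < δ ⇒ |(9s)/(s + 11) + 9/10| < ε.
Combining over a common denominator, (9s)/(s + 11) + 9/10 = [(9s)·10 − (-9)·(s + 11)] / [10·(s + 11)] = 99(s + 1) / (10(s + 11)).
So |(9s)/(s + 11) + 9/10| = 99|s + 1| / (10·|s + 11|).
Require δ ≤ 5, so |s + 11| ≥ |10| − |s + 1| > 10 − 5 = 5.
Hence |(9s)/(s + 11) + 9/10| < 99|s + 1|/(10·5) = (99/50)|s + 1|, which is < ε once |s + 1| < (50/99)ε.
Take δ = min(5, (50/99)ε). Then 0 < |s + 1| < δ forces both bounds, so |(9s)/(s + 11) + 9/10| < ε.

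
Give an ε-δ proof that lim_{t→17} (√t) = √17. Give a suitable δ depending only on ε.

δ = min(17, √17·ε)

Let ε > 0. We want δ > 0 such that 0 < |t − 17| < δ implies |√t − √17| < ε.
Rationalise: √t − √17 = (t − 17)/(√t + √17), so |√t − √17| = |t − 17|/(√t + √17).
Restrict δ ≤ 17 so that |t − 17| < 17 forces t > 0, and then √t + √17 > √17.
Hence |√t − √17| < |t − 17|/√17, which is < ε once |t − 17| < √17·ε.
Take δ = min(17, √17·ε). If 0 < |t − 17| < δ then t > 0 and |√t − √17| < |t − 17|/√17 < ε.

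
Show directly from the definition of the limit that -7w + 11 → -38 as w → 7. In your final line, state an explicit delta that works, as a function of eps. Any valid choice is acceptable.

delta = eps/7

Let eps > 0. We need delta > 0 so that 0 < |w − 7| < delta implies |(-7w + 11) + 38| < eps.
Since (-7w + 11) + 38 = -7(w − 7), we have |(-7w + 11) + 38| = 7|w − 7|.
Thus it suffices that |w − 7| < eps/7.
Choosing delta = eps/7 gives |(-7w + 11) + 38| = 7|w − 7| < eps whenever |w − 7| < delta.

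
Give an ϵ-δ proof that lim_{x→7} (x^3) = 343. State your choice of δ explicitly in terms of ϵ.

Let ϵ > 0. We seek δ > 0 with 0 < |x − 7| < δ ⇒ |x^3 − 343| < ϵ.
Factor: x^3 − 343 = (x − 7)(x^2 + 7x + 49), so |x^3 − 343| = |x − 7|·|x^2 + 7x + 49|.
Impose δ ≤ 1 so that |x| < 8; then |x^2 + 7x + 49| ≤ 169.
Hence |x^3 − 343| ≤ 169|x − 7|, which is < ϵ once |x − 7| < ϵ/169.
Take δ = min(1, ϵ/169). If 0 < |x − 7| < δ then both bounds hold and |x^3 − 343| ≤ 169|x − 7| < 169·(ϵ/169) = ϵ.

δ = min(1, ϵ/169)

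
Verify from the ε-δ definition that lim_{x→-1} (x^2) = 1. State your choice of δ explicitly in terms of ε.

Let ε > 0. We seek δ > 0 with 0 < |x + 1| < δ ⇒ |x^2 − 1| < ε.
Factor: x^2 − 1 = (x + 1)(x - 1), so |x^2 − 1| = |x + 1|·|x - 1|.
Restrict δ ≤ 1. Then |x + 1| < 1 gives |x| < 2, so by the triangle inequality |x - 1| ≤ 2 + 1 = 3.
Hence |x^2 − 1| ≤ 3|x + 1|, which is < ε once |x + 1| < ε/3.
Take δ = min(1, ε/3). If 0 < |x + 1| < δ then both bounds hold and |x^2 − 1| ≤ 3|x + 1| < 3·(ε/3) = ε.

δ = min(1, ε/3)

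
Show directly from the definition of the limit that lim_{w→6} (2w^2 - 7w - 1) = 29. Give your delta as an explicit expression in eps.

Let eps > 0. We want delta > 0 such that 0 < |w − 6| < delta implies |(2w^2 - 7w - 1) − 29| < eps.
(2w^2 - 7w - 1) − 29 = 2w^2 - 7w - 30 = (w − 6)(2w + 5).
So |(2w^2 - 7w - 1) − 29| = |w − 6|·|2w + 5|.
Require delta ≤ 1. Then |w − 6| < 1 gives |w| < 7, and by the triangle inequality |2w + 5| ≤ 2·7 + 5 = 19.
Hence |(2w^2 - 7w - 1) − 29| ≤ 19|w − 6| < eps provided |w − 6| < eps/19.
Take delta = min(1, eps/19). Then 0 < |w − 6| < delta gives both |w − 6| < 1 and |w − 6| < eps/19, so |(2w^2 - 7w - 1) − 29| < eps.

delta = min(1, eps/19)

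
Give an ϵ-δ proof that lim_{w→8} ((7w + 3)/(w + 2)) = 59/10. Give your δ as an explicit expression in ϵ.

δ = min(5, (50/11)ϵ)

Fix ϵ > 0. We want δ > 0 with 0 < |w − 8| < δ ⇒ |(7w + 3)/(w + 2) − (59/10)| < ϵ.
Combining over a common denominator, (7w + 3)/(w + 2) − (59/10) = [(7w + 3)·10 − 59·(w + 2)] / [10·(w + 2)] = 11(w − 8) / (10(w + 2)).
So |(7w + 3)/(w + 2) − (59/10)| = 11|w − 8| / (10·|w + 2|).
Restrict δ ≤ 5. Then |w − 8| < 5 gives |w + 2| = |(w − 8) + 10| ≥ 10 − 5 = 5.
Hence |(7w + 3)/(w + 2) − (59/10)| < 11|w − 8|/(10·5) = (11/50)|w − 8|, which is < ϵ once |w − 8| < (50/11)ϵ.
Take δ = min(5, (50/11)ϵ). Then 0 < |w − 8| < δ forces both bounds, so |(7w + 3)/(w + 2) − (59/10)| < ϵ.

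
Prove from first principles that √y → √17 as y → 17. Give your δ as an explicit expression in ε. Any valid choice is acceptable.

Fix ε > 0. We want δ > 0 such that 0 < |y − 17| < δ implies |√y − √17| < ε.
Multiplying by the conjugate, |√y − √17| = |y − 17|/(√y + √17).
Restrict δ ≤ 17 so that |y − 17| < 17 forces y > 0, and then √y + √17 > √17.
Hence |√y − √17| < |y − 17|/√17, which is < ε once |y − 17| < √17·ε.
Take δ = min(17, √17·ε). If 0 < |y − 17| < δ then y > 0 and |√y − √17| < |y − 17|/√17 < ε.

δ = min(17, √17·ε)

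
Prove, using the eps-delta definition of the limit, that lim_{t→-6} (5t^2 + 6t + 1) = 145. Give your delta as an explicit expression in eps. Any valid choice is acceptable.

delta = min(1, eps/59)

Let eps > 0. We want delta > 0 such that 0 < |t + 6| < delta implies |(5t^2 + 6t + 1) − 145| < eps.
(5t^2 + 6t + 1) − 145 = 5t^2 + 6t - 144 = (t + 6)(5t - 24).
So |(5t^2 + 6t + 1) − 145| = |t + 6|·|5t - 24|.
Assume first that |t + 6| < 1, so |t| < 7. Then |5t - 24| ≤ 5·7 + 24 = 59.
Hence |(5t^2 + 6t + 1) − 145| ≤ 59|t + 6| < eps provided |t + 6| < eps/59.
Take delta = min(1, eps/59). Then 0 < |t + 6| < delta gives both |t + 6| < 1 and |t + 6| < eps/59, so |(5t^2 + 6t + 1) − 145| < eps.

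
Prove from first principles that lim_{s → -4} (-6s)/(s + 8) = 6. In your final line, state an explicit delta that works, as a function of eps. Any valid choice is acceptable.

Fix eps > 0. We want delta > 0 with 0 < |s + 4| < delta ⇒ |(-6s)/(s + 8) − 6| < eps.
Combining over a common denominator, (-6s)/(s + 8) − 6 = [(-6s)·4 − 24·(s + 8)] / [4·(s + 8)] = -48(s + 4) / (4(s + 8)).
So |(-6s)/(s + 8) − 6| = 48|s + 4| / (4·|s + 8|).
Restrict delta ≤ 2. Then |s + 4| < 2 gives |s + 8| = |(s + 4) + 4| ≥ 4 − 2 = 2.
Hence |(-6s)/(s + 8) − 6| < 48|s + 4|/(4·2) = 6|s + 4|, which is < eps once |s + 4| < (1/6)eps.
Take delta = min(2, (1/6)eps). Then 0 < |s + 4| < delta forces both bounds, so |(-6s)/(s + 8) − 6| < eps.

delta = min(2, (1/6)eps)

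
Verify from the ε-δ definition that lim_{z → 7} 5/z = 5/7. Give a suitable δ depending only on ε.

δ = min(7/2, (49/10)ε)

Suppose ε > 0. We seek δ > 0 such that 0 < |z − 7| < δ implies |5/z − (5/7)| < ε.
|5/z − (5/7)| = 5·|7 − z|/(7·|z|) = 5|z − 7|/(7|z|).
Require δ ≤ 7/2 so that |z| > 7 − 7/2 = 7/2, hence 7|z| > 49/2.
Then |5/z − (5/7)| < 5|z − 7|/(49/2), which is < ε when |z − 7| < (49/10)ε.
Take δ = min(7/2, (49/10)ε). Then 0 < |z − 7| < δ gives both |z − 7| < 7/2 and |z − 7| < (49/10)ε, so |5/z − (5/7)| < ε.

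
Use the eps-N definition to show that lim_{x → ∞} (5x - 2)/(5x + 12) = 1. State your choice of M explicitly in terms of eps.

Let eps > 0 be given. We seek M > 0 such that x > M implies |(5x - 2)/(5x + 12) − 1| < eps.
(5x - 2)/(5x + 12) − 1 = (5(5x - 2) − 5(5x + 12)) / (5(5x + 12)) = -70/(5(5x + 12)).
For x > 0 we have 5x + 12 > 5x, so |(5x - 2)/(5x + 12) − 1| = 70/(5(5x + 12)) < 70/(5·5x) = (14/5)/x.
Thus |(5x - 2)/(5x + 12) − 1| < eps whenever x > (14/5)/eps.
Take M = (14/5)/eps. If x > M then |(5x - 2)/(5x + 12) − 1| < (14/5)/x < eps.

M = (14/5)/eps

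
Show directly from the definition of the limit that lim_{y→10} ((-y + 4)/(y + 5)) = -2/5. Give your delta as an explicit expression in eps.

delta = min(15/2, (25/2)eps)

Let eps > 0 be given. We want delta > 0 with 0 < |y − 10| < delta ⇒ |(-y + 4)/(y + 5) + 2/5| < eps.
Combining over a common denominator, (-y + 4)/(y + 5) + 2/5 = [(-y + 4)·15 − (-6)·(y + 5)] / [15·(y + 5)] = -9(y − 10) / (15(y + 5)).
So |(-y + 4)/(y + 5) + 2/5| = 9|y − 10| / (15·|y + 5|).
Restrict delta ≤ 15/2. Then |y − 10| < 15/2 gives |y + 5| = |(y − 10) + 15| ≥ 15 − 15/2 = 15/2.
Hence |(-y + 4)/(y + 5) + 2/5| < 9|y − 10|/(15·(15/2)) = (2/25)|y − 10|, which is < eps once |y − 10| < (25/2)eps.
Take delta = min(15/2, (25/2)eps). Then 0 < |y − 10| < delta forces both bounds, so |(-y + 4)/(y + 5) + 2/5| < eps.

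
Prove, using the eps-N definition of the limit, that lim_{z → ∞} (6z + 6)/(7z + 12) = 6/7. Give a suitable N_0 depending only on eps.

Suppose eps > 0. We seek N_0 > 0 such that z > N_0 implies |(6z + 6)/(7z + 12) − (6/7)| < eps.
(6z + 6)/(7z + 12) − (6/7) = (7(6z + 6) − 6(7z + 12)) / (7(7z + 12)) = -30/(7(7z + 12)).
For z > 0 we have 7z + 12 > 7z, so |(6z + 6)/(7z + 12) − (6/7)| = 30/(7(7z + 12)) < 30/(7·7z) = (30/49)/z.
Thus |(6z + 6)/(7z + 12) − (6/7)| < eps whenever z > (30/49)/eps.
Take N_0 = (30/49)/eps. If z > N_0 then |(6z + 6)/(7z + 12) − (6/7)| < (30/49)/z < eps.

N_0 = (30/49)/eps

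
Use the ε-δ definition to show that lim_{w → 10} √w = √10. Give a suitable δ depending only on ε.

Let ε > 0. We want δ > 0 such that 0 < |w − 10| < δ implies |√w − √10| < ε.
Multiplying by the conjugate, |√w − √10| = |w − 10|/(√w + √10).
Restrict δ ≤ 10 so that |w − 10| < 10 forces w > 0, and then √w + √10 > √10.
Hence |√w − √10| < |w − 10|/√10, which is < ε once |w − 10| < √10·ε.
Take δ = min(10, √10·ε). If 0 < |w − 10| < δ then w > 0 and |√w − √10| < |w − 10|/√10 < ε.

δ = min(10, √10·ε)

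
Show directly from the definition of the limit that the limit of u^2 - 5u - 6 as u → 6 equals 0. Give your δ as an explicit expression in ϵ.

δ = min(2, ϵ/9)

Let ϵ > 0. We want δ > 0 such that 0 < |u − 6| < δ implies |(u^2 - 5u - 6)| < ϵ.
(u^2 - 5u - 6) = u^2 - 5u - 6 = (u − 6)(u + 1).
So |(u^2 - 5u - 6)| = |u − 6|·|u + 1|.
Require δ ≤ 2. Then |u − 6| < 2 gives |u| < 8, and by the triangle inequality |u + 1| ≤ 8 + 1 = 9.
Hence |(u^2 - 5u - 6)| ≤ 9|u − 6| < ϵ provided |u − 6| < ϵ/9.
Choosing δ = min(2, ϵ/9) ensures both conditions, hence |(u^2 - 5u - 6)| < ϵ.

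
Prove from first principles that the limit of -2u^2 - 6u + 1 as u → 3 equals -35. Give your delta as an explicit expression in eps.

Suppose eps > 0. We want delta > 0 such that 0 < |u − 3| < delta implies |(-2u^2 - 6u + 1) + 35| < eps.
(-2u^2 - 6u + 1) + 35 = -2u^2 - 6u + 36 = (u − 3)(-2u - 12).
So |(-2u^2 - 6u + 1) + 35| = |u − 3|·|-2u - 12|.
Require delta ≤ 2. Then |u − 3| < 2 gives |u| < 5, and by the triangle inequality |-2u - 12| ≤ 2·5 + 12 = 22.
Hence |(-2u^2 - 6u + 1) + 35| ≤ 22|u − 3| < eps provided |u − 3| < eps/22.
Choosing delta = min(2, eps/22) ensures both conditions, hence |(-2u^2 - 6u + 1) + 35| < eps.

delta = min(2, eps/22)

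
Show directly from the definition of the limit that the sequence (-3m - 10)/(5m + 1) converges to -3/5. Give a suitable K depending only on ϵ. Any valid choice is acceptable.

K = (47/25)/ϵ

Suppose ϵ > 0. For m ≥ 1, |(-3m - 10)/(5m + 1) + 3/5| = |-47|/(5(5m + 1)) = 47/(5(5m + 1)).
Since 5m + 1 ≥ 5m for m ≥ 1, this is ≤ 47/(5·5m) = (47/25)/m.
So |(-3m - 10)/(5m + 1) + 3/5| < ϵ whenever m > (47/25)/ϵ.
Take K = (47/25)/ϵ. If m > K then |(-3m - 10)/(5m + 1) + 3/5| ≤ (47/25)/m < ϵ.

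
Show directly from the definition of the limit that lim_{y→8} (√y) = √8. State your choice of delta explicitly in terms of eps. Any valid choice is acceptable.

delta = min(8, √8·eps)

Let eps > 0 be given. We want delta > 0 such that 0 < |y − 8| < delta implies |√y − √8| < eps.
Multiplying by the conjugate, |√y − √8| = |y − 8|/(√y + √8).
Restrict delta ≤ 8 so that |y − 8| < 8 forces y > 0, and then √y + √8 > √8.
Hence |√y − √8| < |y − 8|/√8, which is < eps once |y − 8| < √8·eps.
Take delta = min(8, √8·eps). If 0 < |y − 8| < delta then y > 0 and |√y − √8| < |y − 8|/√8 < eps.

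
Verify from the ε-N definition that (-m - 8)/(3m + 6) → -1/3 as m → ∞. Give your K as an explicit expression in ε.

Let ε > 0 be given. For m ≥ 1, |(-m - 8)/(3m + 6) + 1/3| = |-18|/(3(3m + 6)) = 18/(3(3m + 6)).
Since 3m + 6 ≥ 3m for m ≥ 1, this is ≤ 18/(3·3m) = 2/m.
So |(-m - 8)/(3m + 6) + 1/3| < ε whenever m > 2/ε.
Take K = 2/ε. If m > K then |(-m - 8)/(3m + 6) + 1/3| ≤ 2/m < ε.

K = 2/ε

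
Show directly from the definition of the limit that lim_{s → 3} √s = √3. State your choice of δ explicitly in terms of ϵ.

δ = min(3, √3·ϵ)

Let ϵ > 0. We want δ > 0 such that 0 < |s − 3| < δ implies |√s − √3| < ϵ.
Multiplying by the conjugate, |√s − √3| = |s − 3|/(√s + √3).
Restrict δ ≤ 3 so that |s − 3| < 3 forces s > 0, and then √s + √3 > √3.
Hence |√s − √3| < |s − 3|/√3, which is < ϵ once |s − 3| < √3·ϵ.
Take δ = min(3, √3·ϵ). If 0 < |s − 3| < δ then s > 0 and |√s − √3| < |s − 3|/√3 < ϵ.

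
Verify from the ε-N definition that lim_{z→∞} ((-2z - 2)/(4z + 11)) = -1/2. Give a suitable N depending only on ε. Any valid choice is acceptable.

Suppose ε > 0. We seek N > 0 such that z > N implies |(-2z - 2)/(4z + 11) + 1/2| < ε.
(-2z - 2)/(4z + 11) + 1/2 = (4(-2z - 2) − (-2)(4z + 11)) / (4(4z + 11)) = 14/(4(4z + 11)).
For z > 0 we have 4z + 11 > 4z, so |(-2z - 2)/(4z + 11) + 1/2| = 14/(4(4z + 11)) < 14/(4·4z) = (7/8)/z.
Thus |(-2z - 2)/(4z + 11) + 1/2| < ε whenever z > (7/8)/ε.
Take N = (7/8)/ε. If z > N then |(-2z - 2)/(4z + 11) + 1/2| < (7/8)/z < ε.

N = (7/8)/ε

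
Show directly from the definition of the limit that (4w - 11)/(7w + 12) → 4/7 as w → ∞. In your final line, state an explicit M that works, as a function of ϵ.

M = (125/49)/ϵ

Suppose ϵ > 0. We seek M > 0 such that w > M implies |(4w - 11)/(7w + 12) − (4/7)| < ϵ.
(4w - 11)/(7w + 12) − (4/7) = (7(4w - 11) − 4(7w + 12)) / (7(7w + 12)) = -125/(7(7w + 12)).
For w > 0 we have 7w + 12 > 7w, so |(4w - 11)/(7w + 12) − (4/7)| = 125/(7(7w + 12)) < 125/(7·7w) = (125/49)/w.
Thus |(4w - 11)/(7w + 12) − (4/7)| < ϵ whenever w > (125/49)/ϵ.
Take M = (125/49)/ϵ. If w > M then |(4w - 11)/(7w + 12) − (4/7)| < (125/49)/w < ϵ.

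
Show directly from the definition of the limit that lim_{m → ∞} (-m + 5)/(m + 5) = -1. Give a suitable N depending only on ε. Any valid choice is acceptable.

Suppose ε > 0. For m ≥ 1, |(-m + 5)/(m + 5) + 1| = |10|/((m + 5)) = 10/((m + 5)).
Since m + 5 ≥ m for m ≥ 1, this is ≤ 10/(m) = 10/m.
So |(-m + 5)/(m + 5) + 1| < ε whenever m > 10/ε.
Take N = 10/ε. If m > N then |(-m + 5)/(m + 5) + 1| ≤ 10/m < ε.

N = 10/ε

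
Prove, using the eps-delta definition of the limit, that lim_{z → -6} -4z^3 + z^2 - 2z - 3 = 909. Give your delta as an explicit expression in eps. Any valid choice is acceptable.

delta = min(1, eps/523)

Suppose eps > 0. We want delta > 0 such that 0 < |z + 6| < delta implies |(-4z^3 + z^2 - 2z - 3) − 909| < eps.
(-4z^3 + z^2 - 2z - 3) − 909 = -4z^3 + z^2 - 2z - 912 = (z + 6)(-4z^2 + 25z - 152).
So |(-4z^3 + z^2 - 2z - 3) − 909| = |z + 6|·|-4z^2 + 25z - 152|.
Assume first that |z + 6| < 1, so |z| < 7. Then |-4z^2 + 25z - 152| ≤ 4·7^2 + 25·7 + 152 = 523.
Hence |(-4z^3 + z^2 - 2z - 3) − 909| ≤ 523|z + 6| < eps provided |z + 6| < eps/523.
Take delta = min(1, eps/523). Then 0 < |z + 6| < delta gives both |z + 6| < 1 and |z + 6| < eps/523, so |(-4z^3 + z^2 - 2z - 3) − 909| < eps.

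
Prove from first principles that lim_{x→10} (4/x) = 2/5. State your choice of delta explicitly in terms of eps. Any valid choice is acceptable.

Let eps > 0. We seek delta > 0 such that 0 < |x − 10| < delta implies |4/x − (2/5)| < eps.
|4/x − (2/5)| = 4·|10 − x|/(10·|x|) = 4|x − 10|/(10|x|).
Require delta ≤ 5 so that |x| > 10 − 5 = 5, hence 10|x| > 50.
Then |4/x − (2/5)| < 4|x − 10|/50, which is < eps when |x − 10| < (25/2)eps.
Take delta = min(5, (25/2)eps). Then 0 < |x − 10| < delta gives both |x − 10| < 5 and |x − 10| < (25/2)eps, so |4/x − (2/5)| < eps.

delta = min(5, (25/2)eps)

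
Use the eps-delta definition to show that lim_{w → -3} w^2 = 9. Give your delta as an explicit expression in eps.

Fix eps > 0. We seek delta > 0 with 0 < |w + 3| < delta ⇒ |w^2 − 9| < eps.
Factor: w^2 − 9 = (w + 3)(w - 3), so |w^2 − 9| = |w + 3|·|w - 3|.
Impose delta ≤ 1 so that |w| < 4; then |w - 3| ≤ 7.
Hence |w^2 − 9| ≤ 7|w + 3|, which is < eps once |w + 3| < eps/7.
Take delta = min(1, eps/7). If 0 < |w + 3| < delta then both bounds hold and |w^2 − 9| ≤ 7|w + 3| < 7·(eps/7) = eps.

delta = min(1, eps/7)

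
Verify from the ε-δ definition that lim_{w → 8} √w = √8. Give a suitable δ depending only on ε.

δ = min(8, √8·ε)

Let ε > 0. We want δ > 0 such that 0 < |w − 8| < δ implies |√w − √8| < ε.
Rationalise: √w − √8 = (w − 8)/(√w + √8), so |√w − √8| = |w − 8|/(√w + √8).
Restrict δ ≤ 8 so that |w − 8| < 8 forces w > 0, and then √w + √8 > √8.
Hence |√w − √8| < |w − 8|/√8, which is < ε once |w − 8| < √8·ε.
Take δ = min(8, √8·ε). If 0 < |w − 8| < δ then w > 0 and |√w − √8| < |w − 8|/√8 < ε.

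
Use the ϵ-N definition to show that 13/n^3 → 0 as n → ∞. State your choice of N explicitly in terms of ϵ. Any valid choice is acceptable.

N = (13/ϵ)^{1/3}

Let ϵ > 0 be given. For n ≥ 1, |13/n^3 − 0| = 13/n^3.
13/n^3 < ϵ ⇔ n^3 > 13/ϵ ⇔ n > (13/ϵ)^{1/3}.
Take N = (13/ϵ)^{1/3}. Then n > N implies 13/n^3 < ϵ.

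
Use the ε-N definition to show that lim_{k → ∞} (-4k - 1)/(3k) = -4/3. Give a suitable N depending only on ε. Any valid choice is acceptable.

Let ε > 0 be given. For k ≥ 1, |(-4k - 1)/(3k) + 4/3| = |-3|/(3(3k)) = 3/(3(3k)).
Since 3k ≥ 3k for k ≥ 1, this is ≤ 3/(3·3k) = (1/3)/k.
So |(-4k - 1)/(3k) + 4/3| < ε whenever k > (1/3)/ε.
Take N = (1/3)/ε. If k > N then |(-4k - 1)/(3k) + 4/3| ≤ (1/3)/k < ε.

N = (1/3)/ε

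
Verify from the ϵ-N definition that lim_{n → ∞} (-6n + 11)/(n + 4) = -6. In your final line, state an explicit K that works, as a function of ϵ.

Fix ϵ > 0. For n ≥ 1, |(-6n + 11)/(n + 4) + 6| = |35|/((n + 4)) = 35/((n + 4)).
Since n + 4 ≥ n for n ≥ 1, this is ≤ 35/(n) = 35/n.
So |(-6n + 11)/(n + 4) + 6| < ϵ whenever n > 35/ϵ.
Take K = 35/ϵ. If n > K then |(-6n + 11)/(n + 4) + 6| ≤ 35/n < ϵ.

K = 35/ϵ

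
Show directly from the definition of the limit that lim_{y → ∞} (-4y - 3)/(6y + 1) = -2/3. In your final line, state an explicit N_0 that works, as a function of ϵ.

Let ϵ > 0 be given. We seek N_0 > 0 such that y > N_0 implies |(-4y - 3)/(6y + 1) + 2/3| < ϵ.
(-4y - 3)/(6y + 1) + 2/3 = (6(-4y - 3) − (-4)(6y + 1)) / (6(6y + 1)) = -14/(6(6y + 1)).
For y > 0 we have 6y + 1 > 6y, so |(-4y - 3)/(6y + 1) + 2/3| = 14/(6(6y + 1)) < 14/(6·6y) = (7/18)/y.
Thus |(-4y - 3)/(6y + 1) + 2/3| < ϵ whenever y > (7/18)/ϵ.
Take N_0 = (7/18)/ϵ. If y > N_0 then |(-4y - 3)/(6y + 1) + 2/3| < (7/18)/y < ϵ.

N_0 = (7/18)/ϵ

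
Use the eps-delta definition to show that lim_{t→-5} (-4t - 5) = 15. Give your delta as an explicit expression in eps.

delta = eps/4

Suppose eps > 0. We need delta > 0 so that 0 < |t + 5| < delta implies |(-4t - 5) − 15| < eps.
|(-4t - 5) − 15| = |-4t - 20| = 4|t + 5|.
Thus it suffices that |t + 5| < eps/4.
Choosing delta = eps/4 gives |(-4t - 5) − 15| = 4|t + 5| < eps whenever |t + 5| < delta.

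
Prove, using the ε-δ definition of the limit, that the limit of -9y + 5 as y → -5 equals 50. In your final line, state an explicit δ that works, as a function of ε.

Fix ε > 0. We need δ > 0 so that 0 < |y + 5| < δ implies |(-9y + 5) − 50| < ε.
Since (-9y + 5) − 50 = -9(y + 5), we have |(-9y + 5) − 50| = 9|y + 5|.
Thus it suffices that |y + 5| < ε/9.
Take δ = ε/9. If 0 < |y + 5| < δ then |(-9y + 5) − 50| = 9|y + 5| < 9·(ε/9) = ε.

δ = ε/9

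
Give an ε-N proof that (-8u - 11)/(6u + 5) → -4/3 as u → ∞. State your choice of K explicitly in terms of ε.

Suppose ε > 0. We seek K > 0 such that u > K implies |(-8u - 11)/(6u + 5) + 4/3| < ε.
(-8u - 11)/(6u + 5) + 4/3 = (6(-8u - 11) − (-8)(6u + 5)) / (6(6u + 5)) = -26/(6(6u + 5)).
For u > 0 we have 6u + 5 > 6u, so |(-8u - 11)/(6u + 5) + 4/3| = 26/(6(6u + 5)) < 26/(6·6u) = (13/18)/u.
Thus |(-8u - 11)/(6u + 5) + 4/3| < ε whenever u > (13/18)/ε.
Take K = (13/18)/ε. If u > K then |(-8u - 11)/(6u + 5) + 4/3| < (13/18)/u < ε.

K = (13/18)/ε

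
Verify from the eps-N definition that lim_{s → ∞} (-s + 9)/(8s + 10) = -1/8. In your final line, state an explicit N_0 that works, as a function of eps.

Let eps > 0. We seek N_0 > 0 such that s > N_0 implies |(-s + 9)/(8s + 10) + 1/8| < eps.
(-s + 9)/(8s + 10) + 1/8 = (8(-s + 9) − (-1)(8s + 10)) / (8(8s + 10)) = 82/(8(8s + 10)).
For s > 0 we have 8s + 10 > 8s, so |(-s + 9)/(8s + 10) + 1/8| = 82/(8(8s + 10)) < 82/(8·8s) = (41/32)/s.
Thus |(-s + 9)/(8s + 10) + 1/8| < eps whenever s > (41/32)/eps.
Take N_0 = (41/32)/eps. If s > N_0 then |(-s + 9)/(8s + 10) + 1/8| < (41/32)/s < eps.

N_0 = (41/32)/eps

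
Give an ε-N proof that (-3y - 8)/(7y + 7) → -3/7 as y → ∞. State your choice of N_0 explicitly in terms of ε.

N_0 = (5/7)/ε

Suppose ε > 0. We seek N_0 > 0 such that y > N_0 implies |(-3y - 8)/(7y + 7) + 3/7| < ε.
(-3y - 8)/(7y + 7) + 3/7 = (7(-3y - 8) − (-3)(7y + 7)) / (7(7y + 7)) = -35/(7(7y + 7)).
For y > 0 we have 7y + 7 > 7y, so |(-3y - 8)/(7y + 7) + 3/7| = 35/(7(7y + 7)) < 35/(7·7y) = (5/7)/y.
Thus |(-3y - 8)/(7y + 7) + 3/7| < ε whenever y > (5/7)/ε.
Take N_0 = (5/7)/ε. If y > N_0 then |(-3y - 8)/(7y + 7) + 3/7| < (5/7)/y < ε.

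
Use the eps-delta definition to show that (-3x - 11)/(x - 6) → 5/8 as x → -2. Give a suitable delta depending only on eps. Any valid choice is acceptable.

Fix eps > 0. We want delta > 0 with 0 < |x + 2| < delta ⇒ |(-3x - 11)/(x - 6) − (5/8)| < eps.
Combining over a common denominator, (-3x - 11)/(x - 6) − (5/8) = [(-3x - 11)·(-8) − (-5)·(x - 6)] / [(-8)·(x - 6)] = 29(x + 2) / ((-8)(x - 6)).
So |(-3x - 11)/(x - 6) − (5/8)| = 29|x + 2| / (8·|x − 6|).
Require delta ≤ 4, so |x − 6| ≥ |-8| − |x + 2| > 8 − 4 = 4.
Hence |(-3x - 11)/(x - 6) − (5/8)| < 29|x + 2|/(8·4) = (29/32)|x + 2|, which is < eps once |x + 2| < (32/29)eps.
Take delta = min(4, (32/29)eps). Then 0 < |x + 2| < delta forces both bounds, so |(-3x - 11)/(x - 6) − (5/8)| < eps.

delta = min(4, (32/29)eps)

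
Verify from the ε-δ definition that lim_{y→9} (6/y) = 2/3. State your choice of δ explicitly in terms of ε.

Suppose ε > 0. We seek δ > 0 such that 0 < |y − 9| < δ implies |6/y − (2/3)| < ε.
|6/y − (2/3)| = 6·|9 − y|/(9·|y|) = 6|y − 9|/(9|y|).
Restrict δ ≤ 9/2. Then |y − 9| < 9/2 gives |y| > 9/2, so 9|y| > 81/2.
Then |6/y − (2/3)| < 6|y − 9|/(81/2), which is < ε when |y − 9| < (27/4)ε.
Take δ = min(9/2, (27/4)ε). Then 0 < |y − 9| < δ gives both |y − 9| < 9/2 and |y − 9| < (27/4)ε, so |6/y − (2/3)| < ε.

δ = min(9/2, (27/4)ε)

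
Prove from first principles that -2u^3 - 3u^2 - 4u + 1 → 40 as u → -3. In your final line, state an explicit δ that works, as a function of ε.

Let ε > 0 be given. We want δ > 0 such that 0 < |u + 3| < δ implies |(-2u^3 - 3u^2 - 4u + 1) − 40| < ε.
(-2u^3 - 3u^2 - 4u + 1) − 40 = -2u^3 - 3u^2 - 4u - 39 = (u + 3)(-2u^2 + 3u - 13).
So |(-2u^3 - 3u^2 - 4u + 1) − 40| = |u + 3|·|-2u^2 + 3u - 13|.
Require δ ≤ 2. Then |u + 3| < 2 gives |u| < 5, and by the triangle inequality |-2u^2 + 3u - 13| ≤ 2·5^2 + 3·5 + 13 = 78.
Hence |(-2u^3 - 3u^2 - 4u + 1) − 40| ≤ 78|u + 3| < ε provided |u + 3| < ε/78.
Choosing δ = min(2, ε/78) ensures both conditions, hence |(-2u^3 - 3u^2 - 4u + 1) − 40| < ε.

δ = min(2, ε/78)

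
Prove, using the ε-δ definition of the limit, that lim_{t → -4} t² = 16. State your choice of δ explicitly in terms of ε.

Fix ε > 0. We seek δ > 0 with 0 < |t + 4| < δ ⇒ |t² − 16| < ε.
Factor: t² − 16 = (t + 4)(t - 4), so |t² − 16| = |t + 4|·|t - 4|.
Impose δ ≤ 1 so that |t| < 5; then |t - 4| ≤ 9.
Hence |t² − 16| ≤ 9|t + 4|, which is < ε once |t + 4| < ε/9.
Take δ = min(1, ε/9). If 0 < |t + 4| < δ then both bounds hold and |t² − 16| ≤ 9|t + 4| < 9·(ε/9) = ε.

δ = min(1, ε/9)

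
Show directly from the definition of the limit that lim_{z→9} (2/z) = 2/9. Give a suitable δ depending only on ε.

Suppose ε > 0. We seek δ > 0 such that 0 < |z − 9| < δ implies |2/z − (2/9)| < ε.
|2/z − (2/9)| = 2·|9 − z|/(9·|z|) = 2|z − 9|/(9|z|).
Require δ ≤ 9/2 so that |z| > 9 − 9/2 = 9/2, hence 9|z| > 81/2.
Then |2/z − (2/9)| < 2|z − 9|/(81/2), which is < ε when |z − 9| < (81/4)ε.
Take δ = min(9/2, (81/4)ε). Then 0 < |z − 9| < δ gives both |z − 9| < 9/2 and |z − 9| < (81/4)ε, so |2/z − (2/9)| < ε.

δ = min(9/2, (81/4)ε)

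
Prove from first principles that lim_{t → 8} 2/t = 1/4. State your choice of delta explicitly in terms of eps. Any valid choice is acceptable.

delta = min(4, 16eps)

Suppose eps > 0. We seek delta > 0 such that 0 < |t − 8| < delta implies |2/t − (1/4)| < eps.
|2/t − (1/4)| = 2·|8 − t|/(8·|t|) = 2|t − 8|/(8|t|).
Require delta ≤ 4 so that |t| > 8 − 4 = 4, hence 8|t| > 32.
Then |2/t − (1/4)| < 2|t − 8|/32, which is < eps when |t − 8| < 16eps.
Take delta = min(4, 16eps). Then 0 < |t − 8| < delta gives both |t − 8| < 4 and |t − 8| < 16eps, so |2/t − (1/4)| < eps.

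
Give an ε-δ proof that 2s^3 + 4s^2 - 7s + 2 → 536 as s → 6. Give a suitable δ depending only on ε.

δ = min(1, ε/299)

Let ε > 0. We want δ > 0 such that 0 < |s − 6| < δ implies |(2s^3 + 4s^2 - 7s + 2) − 536| < ε.
(2s^3 + 4s^2 - 7s + 2) − 536 = 2s^3 + 4s^2 - 7s - 534 = (s − 6)(2s^2 + 16s + 89).
So |(2s^3 + 4s^2 - 7s + 2) − 536| = |s − 6|·|2s^2 + 16s + 89|.
Require δ ≤ 1. Then |s − 6| < 1 gives |s| < 7, and by the triangle inequality |2s^2 + 16s + 89| ≤ 2·7^2 + 16·7 + 89 = 299.
Hence |(2s^3 + 4s^2 - 7s + 2) − 536| ≤ 299|s − 6| < ε provided |s − 6| < ε/299.
Take δ = min(1, ε/299). Then 0 < |s − 6| < δ gives both |s − 6| < 1 and |s − 6| < ε/299, so |(2s^3 + 4s^2 - 7s + 2) − 536| < ε.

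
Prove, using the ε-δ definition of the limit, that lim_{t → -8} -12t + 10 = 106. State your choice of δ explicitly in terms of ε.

δ = ε/12

Suppose ε > 0. We need δ > 0 so that 0 < |t + 8| < δ implies |(-12t + 10) − 106| < ε.
|(-12t + 10) − 106| = |-12t - 96| = 12|t + 8|.
So 12|t + 8| < ε exactly when |t + 8| < ε/12.
Choosing δ = ε/12 gives |(-12t + 10) − 106| = 12|t + 8| < ε whenever |t + 8| < δ.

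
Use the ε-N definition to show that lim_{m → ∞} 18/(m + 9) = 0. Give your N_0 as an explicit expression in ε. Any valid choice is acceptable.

Let ε > 0 be given. For m ≥ 1, |18/(m + 9) − 0| = 18/(m + 9) ≤ 18/m.
We need 18/m < ε, i.e. m > 18/ε.
Take N_0 = 18/ε. If m > N_0 then |18/(m + 9)| ≤ 18/m < ε.

N_0 = 18/ε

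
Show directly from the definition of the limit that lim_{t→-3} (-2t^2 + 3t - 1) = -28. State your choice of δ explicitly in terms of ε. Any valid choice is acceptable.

δ = min(1, ε/17)

Suppose ε > 0. We want δ > 0 such that 0 < |t + 3| < δ implies |(-2t^2 + 3t - 1) + 28| < ε.
(-2t^2 + 3t - 1) + 28 = -2t^2 + 3t + 27 = (t + 3)(-2t + 9).
So |(-2t^2 + 3t - 1) + 28| = |t + 3|·|-2t + 9|.
Require δ ≤ 1. Then |t + 3| < 1 gives |t| < 4, and by the triangle inequality |-2t + 9| ≤ 2·4 + 9 = 17.
Hence |(-2t^2 + 3t - 1) + 28| ≤ 17|t + 3| < ε provided |t + 3| < ε/17.
Take δ = min(1, ε/17). Then 0 < |t + 3| < δ gives both |t + 3| < 1 and |t + 3| < ε/17, so |(-2t^2 + 3t - 1) + 28| < ε.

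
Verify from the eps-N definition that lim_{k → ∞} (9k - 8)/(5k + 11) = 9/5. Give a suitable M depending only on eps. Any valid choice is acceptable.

Let eps > 0. For k ≥ 1, |(9k - 8)/(5k + 11) − (9/5)| = |-139|/(5(5k + 11)) = 139/(5(5k + 11)).
Since 5k + 11 ≥ 5k for k ≥ 1, this is ≤ 139/(5·5k) = (139/25)/k.
So |(9k - 8)/(5k + 11) − (9/5)| < eps whenever k > (139/25)/eps.
Take M = (139/25)/eps. If k > M then |(9k - 8)/(5k + 11) − (9/5)| ≤ (139/25)/k < eps.

M = (139/25)/eps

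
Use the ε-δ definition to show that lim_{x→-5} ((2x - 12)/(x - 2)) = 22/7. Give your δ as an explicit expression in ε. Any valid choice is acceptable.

δ = min(7/2, (49/16)ε)

Fix ε > 0. We want δ > 0 with 0 < |x + 5| < δ ⇒ |(2x - 12)/(x - 2) − (22/7)| < ε.
Combining over a common denominator, (2x - 12)/(x - 2) − (22/7) = [(2x - 12)·(-7) − (-22)·(x - 2)] / [(-7)·(x - 2)] = 8(x + 5) / ((-7)(x - 2)).
So |(2x - 12)/(x - 2) − (22/7)| = 8|x + 5| / (7·|x − 2|).
Require δ ≤ 7/2, so |x − 2| ≥ |-7| − |x + 5| > 7 − 7/2 = 7/2.
Hence |(2x - 12)/(x - 2) − (22/7)| < 8|x + 5|/(7·(7/2)) = (16/49)|x + 5|, which is < ε once |x + 5| < (49/16)ε.
Take δ = min(7/2, (49/16)ε). Then 0 < |x + 5| < δ forces both bounds, so |(2x - 12)/(x - 2) − (22/7)| < ε.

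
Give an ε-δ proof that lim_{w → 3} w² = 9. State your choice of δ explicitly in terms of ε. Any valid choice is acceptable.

Let ε > 0. We seek δ > 0 with 0 < |w − 3| < δ ⇒ |w² − 9| < ε.
Factor: w² − 9 = (w − 3)(w + 3), so |w² − 9| = |w − 3|·|w + 3|.
Impose δ ≤ 1 so that |w| < 4; then |w + 3| ≤ 7.
Hence |w² − 9| ≤ 7|w − 3|, which is < ε once |w − 3| < ε/7.
Take δ = min(1, ε/7). If 0 < |w − 3| < δ then both bounds hold and |w² − 9| ≤ 7|w − 3| < 7·(ε/7) = ε.

δ = min(1, ε/7)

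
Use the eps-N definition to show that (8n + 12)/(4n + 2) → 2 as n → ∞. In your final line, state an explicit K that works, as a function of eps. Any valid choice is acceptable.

K = 2/eps

Let eps > 0 be given. For n ≥ 1, |(8n + 12)/(4n + 2) − 2| = |32|/(4(4n + 2)) = 32/(4(4n + 2)).
Since 4n + 2 ≥ 4n for n ≥ 1, this is ≤ 32/(4·4n) = 2/n.
So |(8n + 12)/(4n + 2) − 2| < eps whenever n > 2/eps.
Take K = 2/eps. If n > K then |(8n + 12)/(4n + 2) − 2| ≤ 2/n < eps.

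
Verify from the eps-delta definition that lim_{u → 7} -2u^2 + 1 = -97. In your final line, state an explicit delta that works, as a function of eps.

delta = min(2, eps/32)

Suppose eps > 0. We want delta > 0 such that 0 < |u − 7| < delta implies |(-2u^2 + 1) + 97| < eps.
(-2u^2 + 1) + 97 = -2u^2 + 98 = (u − 7)(-2u - 14).
So |(-2u^2 + 1) + 97| = |u − 7|·|-2u - 14|.
Assume first that |u − 7| < 2, so |u| < 9. Then |-2u - 14| ≤ 2·9 + 14 = 32.
Hence |(-2u^2 + 1) + 97| ≤ 32|u − 7| < eps provided |u − 7| < eps/32.
Choosing delta = min(2, eps/32) ensures both conditions, hence |(-2u^2 + 1) + 97| < eps.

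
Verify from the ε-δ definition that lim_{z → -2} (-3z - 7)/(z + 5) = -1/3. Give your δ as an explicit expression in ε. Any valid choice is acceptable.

Suppose ε > 0. We want δ > 0 with 0 < |z + 2| < δ ⇒ |(-3z - 7)/(z + 5) + 1/3| < ε.
Combining over a common denominator, (-3z - 7)/(z + 5) + 1/3 = [(-3z - 7)·3 − (-1)·(z + 5)] / [3·(z + 5)] = -8(z + 2) / (3(z + 5)).
So |(-3z - 7)/(z + 5) + 1/3| = 8|z + 2| / (3·|z + 5|).
Restrict δ ≤ 3/2. Then |z + 2| < 3/2 gives |z + 5| = |(z + 2) + 3| ≥ 3 − 3/2 = 3/2.
Hence |(-3z - 7)/(z + 5) + 1/3| < 8|z + 2|/(3·(3/2)) = (16/9)|z + 2|, which is < ε once |z + 2| < (9/16)ε.
Take δ = min(3/2, (9/16)ε). Then 0 < |z + 2| < δ forces both bounds, so |(-3z - 7)/(z + 5) + 1/3| < ε.

δ = min(3/2, (9/16)ε)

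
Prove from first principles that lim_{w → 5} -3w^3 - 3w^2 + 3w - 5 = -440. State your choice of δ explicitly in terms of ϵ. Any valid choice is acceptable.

δ = min(1, ϵ/303)

Let ϵ > 0 be given. We want δ > 0 such that 0 < |w − 5| < δ implies |(-3w^3 - 3w^2 + 3w - 5) + 440| < ϵ.
(-3w^3 - 3w^2 + 3w - 5) + 440 = -3w^3 - 3w^2 + 3w + 435 = (w − 5)(-3w^2 - 18w - 87).
So |(-3w^3 - 3w^2 + 3w - 5) + 440| = |w − 5|·|-3w^2 - 18w - 87|.
Assume first that |w − 5| < 1, so |w| < 6. Then |-3w^2 - 18w - 87| ≤ 3·6^2 + 18·6 + 87 = 303.
Hence |(-3w^3 - 3w^2 + 3w - 5) + 440| ≤ 303|w − 5| < ϵ provided |w − 5| < ϵ/303.
Choosing δ = min(1, ϵ/303) ensures both conditions, hence |(-3w^3 - 3w^2 + 3w - 5) + 440| < ϵ.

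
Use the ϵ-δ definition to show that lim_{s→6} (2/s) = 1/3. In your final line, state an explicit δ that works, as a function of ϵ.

Suppose ϵ > 0. We seek δ > 0 such that 0 < |s − 6| < δ implies |2/s − (1/3)| < ϵ.
|2/s − (1/3)| = 2·|6 − s|/(6·|s|) = 2|s − 6|/(6|s|).
Require δ ≤ 3 so that |s| > 6 − 3 = 3, hence 6|s| > 18.
Then |2/s − (1/3)| < 2|s − 6|/18, which is < ϵ when |s − 6| < 9ϵ.
Take δ = min(3, 9ϵ). Then 0 < |s − 6| < δ gives both |s − 6| < 3 and |s − 6| < 9ϵ, so |2/s − (1/3)| < ϵ.

δ = min(3, 9ϵ)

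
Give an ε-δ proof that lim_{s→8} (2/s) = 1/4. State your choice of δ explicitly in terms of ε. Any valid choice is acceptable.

δ = min(4, 16ε)

Suppose ε > 0. We seek δ > 0 such that 0 < |s − 8| < δ implies |2/s − (1/4)| < ε.
|2/s − (1/4)| = 2·|8 − s|/(8·|s|) = 2|s − 8|/(8|s|).
Require δ ≤ 4 so that |s| > 8 − 4 = 4, hence 8|s| > 32.
Then |2/s − (1/4)| < 2|s − 8|/32, which is < ε when |s − 8| < 16ε.
Take δ = min(4, 16ε). Then 0 < |s − 8| < δ gives both |s − 8| < 4 and |s − 8| < 16ε, so |2/s − (1/4)| < ε.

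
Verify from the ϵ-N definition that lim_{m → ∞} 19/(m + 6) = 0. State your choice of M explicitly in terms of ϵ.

M = 19/ϵ

Fix ϵ > 0. For m ≥ 1, |19/(m + 6) − 0| = 19/(m + 6) ≤ 19/m.
We need 19/m < ϵ, i.e. m > 19/ϵ.
Take M = 19/ϵ. If m > M then |19/(m + 6)| ≤ 19/m < ϵ.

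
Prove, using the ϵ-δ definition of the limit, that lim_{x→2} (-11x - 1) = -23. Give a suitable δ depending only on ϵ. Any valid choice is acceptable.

Let ϵ > 0. We need δ > 0 so that 0 < |x − 2| < δ implies |(-11x - 1) + 23| < ϵ.
Since (-11x - 1) + 23 = -11(x − 2), we have |(-11x - 1) + 23| = 11|x − 2|.
Thus it suffices that |x − 2| < ϵ/11.
Take δ = ϵ/11. If 0 < |x − 2| < δ then |(-11x - 1) + 23| = 11|x − 2| < 11·(ϵ/11) = ϵ.

δ = ϵ/11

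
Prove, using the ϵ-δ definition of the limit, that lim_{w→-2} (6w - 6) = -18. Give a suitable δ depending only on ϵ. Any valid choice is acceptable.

δ = ϵ/6

Let ϵ > 0. We need δ > 0 so that 0 < |w + 2| < δ implies |(6w - 6) + 18| < ϵ.
|(6w - 6) + 18| = |6w + 12| = 6|w + 2|.
So 6|w + 2| < ϵ exactly when |w + 2| < ϵ/6.
Take δ = ϵ/6. If 0 < |w + 2| < δ then |(6w - 6) + 18| = 6|w + 2| < 6·(ϵ/6) = ϵ.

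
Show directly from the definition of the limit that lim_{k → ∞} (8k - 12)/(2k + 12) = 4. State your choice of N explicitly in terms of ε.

N = 30/ε

Let ε > 0 be given. For k ≥ 1, |(8k - 12)/(2k + 12) − 4| = |-120|/(2(2k + 12)) = 120/(2(2k + 12)).
Since 2k + 12 ≥ 2k for k ≥ 1, this is ≤ 120/(2·2k) = 30/k.
So |(8k - 12)/(2k + 12) − 4| < ε whenever k > 30/ε.
Take N = 30/ε. If k > N then |(8k - 12)/(2k + 12) − 4| ≤ 30/k < ε.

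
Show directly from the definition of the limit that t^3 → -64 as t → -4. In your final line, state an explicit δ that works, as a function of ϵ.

δ = min(1, ϵ/61)

Let ϵ > 0. We seek δ > 0 with 0 < |t + 4| < δ ⇒ |t^3 + 64| < ϵ.
Factor: t^3 + 64 = (t + 4)(t^2 - 4t + 16), so |t^3 + 64| = |t + 4|·|t^2 - 4t + 16|.
Restrict δ ≤ 1. Then |t + 4| < 1 gives |t| < 5, so by the triangle inequality |t^2 - 4t + 16| ≤ 5^2 + 4·5 + 16 = 61.
Hence |t^3 + 64| ≤ 61|t + 4|, which is < ϵ once |t + 4| < ϵ/61.
Take δ = min(1, ϵ/61). If 0 < |t + 4| < δ then both bounds hold and |t^3 + 64| ≤ 61|t + 4| < 61·(ϵ/61) = ϵ.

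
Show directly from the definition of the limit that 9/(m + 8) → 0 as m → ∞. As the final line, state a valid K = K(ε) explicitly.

K = 9/ε

Suppose ε > 0. For m ≥ 1, |9/(m + 8) − 0| = 9/(m + 8) ≤ 9/m.
We need 9/m < ε, i.e. m > 9/ε.
Take K = 9/ε. If m > K then |9/(m + 8)| ≤ 9/m < ε.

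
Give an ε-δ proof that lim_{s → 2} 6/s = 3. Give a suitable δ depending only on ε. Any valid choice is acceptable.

Let ε > 0 be given. We seek δ > 0 such that 0 < |s − 2| < δ implies |6/s − 3| < ε.
|6/s − 3| = 6·|2 − s|/(2·|s|) = 6|s − 2|/(2|s|).
Require δ ≤ 1 so that |s| > 2 − 1 = 1, hence 2|s| > 2.
Then |6/s − 3| < 6|s − 2|/2, which is < ε when |s − 2| < (1/3)ε.
Take δ = min(1, (1/3)ε). Then 0 < |s − 2| < δ gives both |s − 2| < 1 and |s − 2| < (1/3)ε, so |6/s − 3| < ε.

δ = min(1, (1/3)ε)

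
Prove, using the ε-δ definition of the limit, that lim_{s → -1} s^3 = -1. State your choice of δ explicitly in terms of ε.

δ = min(1, ε/7)

Let ε > 0 be given. We seek δ > 0 with 0 < |s + 1| < δ ⇒ |s^3 + 1| < ε.
Factor: s^3 + 1 = (s + 1)(s^2 - s + 1), so |s^3 + 1| = |s + 1|·|s^2 - s + 1|.
Restrict δ ≤ 1. Then |s + 1| < 1 gives |s| < 2, so by the triangle inequality |s^2 - s + 1| ≤ 2^2 + 2 + 1 = 7.
Hence |s^3 + 1| ≤ 7|s + 1|, which is < ε once |s + 1| < ε/7.
Take δ = min(1, ε/7). If 0 < |s + 1| < δ then both bounds hold and |s^3 + 1| ≤ 7|s + 1| < 7·(ε/7) = ε.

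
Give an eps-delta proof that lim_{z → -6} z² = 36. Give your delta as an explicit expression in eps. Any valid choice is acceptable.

Let eps > 0. We seek delta > 0 with 0 < |z + 6| < delta ⇒ |z² − 36| < eps.
Factor: z² − 36 = (z + 6)(z - 6), so |z² − 36| = |z + 6|·|z - 6|.
Restrict delta ≤ 1. Then |z + 6| < 1 gives |z| < 7, so by the triangle inequality |z - 6| ≤ 7 + 6 = 13.
Hence |z² − 36| ≤ 13|z + 6|, which is < eps once |z + 6| < eps/13.
Take delta = min(1, eps/13). If 0 < |z + 6| < delta then both bounds hold and |z² − 36| ≤ 13|z + 6| < 13·(eps/13) = eps.

delta = min(1, eps/13)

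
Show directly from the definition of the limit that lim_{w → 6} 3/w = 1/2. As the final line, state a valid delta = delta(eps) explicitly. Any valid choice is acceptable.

Let eps > 0. We seek delta > 0 such that 0 < |w − 6| < delta implies |3/w − (1/2)| < eps.
|3/w − (1/2)| = 3·|6 − w|/(6·|w|) = 3|w − 6|/(6|w|).
Require delta ≤ 3 so that |w| > 6 − 3 = 3, hence 6|w| > 18.
Then |3/w − (1/2)| < 3|w − 6|/18, which is < eps when |w − 6| < 6eps.
Take delta = min(3, 6eps). Then 0 < |w − 6| < delta gives both |w − 6| < 3 and |w − 6| < 6eps, so |3/w − (1/2)| < eps.

delta = min(3, 6eps)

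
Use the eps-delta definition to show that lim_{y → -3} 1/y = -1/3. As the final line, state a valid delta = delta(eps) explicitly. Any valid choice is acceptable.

delta = min(3/2, (9/2)eps)

Suppose eps > 0. We seek delta > 0 such that 0 < |y + 3| < delta implies |1/y + 1/3| < eps.
|1/y + 1/3| = |-3 − y|/(3·|y|) = |y + 3|/(3|y|).
Restrict delta ≤ 3/2. Then |y + 3| < 3/2 gives |y| > 3/2, so 3|y| > 9/2.
Then |1/y + 1/3| < |y + 3|/(9/2), which is < eps when |y + 3| < (9/2)eps.
Take delta = min(3/2, (9/2)eps). Then 0 < |y + 3| < delta gives both |y + 3| < 3/2 and |y + 3| < (9/2)eps, so |1/y + 1/3| < eps.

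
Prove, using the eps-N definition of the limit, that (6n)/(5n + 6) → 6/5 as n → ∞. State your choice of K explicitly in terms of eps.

K = (36/25)/eps

Let eps > 0. For n ≥ 1, |(6n)/(5n + 6) − (6/5)| = |-36|/(5(5n + 6)) = 36/(5(5n + 6)).
Since 5n + 6 ≥ 5n for n ≥ 1, this is ≤ 36/(5·5n) = (36/25)/n.
So |(6n)/(5n + 6) − (6/5)| < eps whenever n > (36/25)/eps.
Take K = (36/25)/eps. If n > K then |(6n)/(5n + 6) − (6/5)| ≤ (36/25)/n < eps.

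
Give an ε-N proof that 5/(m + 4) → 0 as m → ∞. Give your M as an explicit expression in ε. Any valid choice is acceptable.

M = 5/ε

Let ε > 0. For m ≥ 1, |5/(m + 4) − 0| = 5/(m + 4) ≤ 5/m.
We need 5/m < ε, i.e. m > 5/ε.
Take M = 5/ε. If m > M then |5/(m + 4)| ≤ 5/m < ε.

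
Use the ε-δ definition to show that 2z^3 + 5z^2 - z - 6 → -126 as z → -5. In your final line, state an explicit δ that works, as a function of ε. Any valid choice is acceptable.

Suppose ε > 0. We want δ > 0 such that 0 < |z + 5| < δ implies |(2z^3 + 5z^2 - z - 6) + 126| < ε.
(2z^3 + 5z^2 - z - 6) + 126 = 2z^3 + 5z^2 - z + 120 = (z + 5)(2z^2 - 5z + 24).
So |(2z^3 + 5z^2 - z - 6) + 126| = |z + 5|·|2z^2 - 5z + 24|.
Assume first that |z + 5| < 1, so |z| < 6. Then |2z^2 - 5z + 24| ≤ 2·6^2 + 5·6 + 24 = 126.
Hence |(2z^3 + 5z^2 - z - 6) + 126| ≤ 126|z + 5| < ε provided |z + 5| < ε/126.
Choosing δ = min(1, ε/126) ensures both conditions, hence |(2z^3 + 5z^2 - z - 6) + 126| < ε.

δ = min(1, ε/126)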